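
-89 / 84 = -1.06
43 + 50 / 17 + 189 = 3994 / 17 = 234.94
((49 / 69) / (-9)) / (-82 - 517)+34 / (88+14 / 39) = 0.38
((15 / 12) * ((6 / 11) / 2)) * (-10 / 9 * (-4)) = 50 / 33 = 1.52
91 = 91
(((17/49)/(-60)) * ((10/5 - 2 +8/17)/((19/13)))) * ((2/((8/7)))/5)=-0.00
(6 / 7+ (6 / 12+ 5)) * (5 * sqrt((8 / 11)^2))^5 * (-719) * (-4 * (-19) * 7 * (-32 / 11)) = 7968056934400000 / 1771561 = 4497760412.65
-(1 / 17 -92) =1563 / 17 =91.94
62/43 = 1.44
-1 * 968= -968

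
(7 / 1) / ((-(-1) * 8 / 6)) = 21 / 4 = 5.25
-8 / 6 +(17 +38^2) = 4379 / 3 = 1459.67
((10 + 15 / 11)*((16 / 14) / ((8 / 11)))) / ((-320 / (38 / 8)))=-475 / 1792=-0.27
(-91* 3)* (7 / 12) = -159.25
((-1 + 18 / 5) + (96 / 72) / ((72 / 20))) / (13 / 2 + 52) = 802 / 15795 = 0.05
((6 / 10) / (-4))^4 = 81 / 160000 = 0.00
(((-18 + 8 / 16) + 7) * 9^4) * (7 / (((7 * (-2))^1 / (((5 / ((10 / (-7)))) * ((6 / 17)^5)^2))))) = -7289703921024 / 2015993900449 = -3.62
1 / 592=0.00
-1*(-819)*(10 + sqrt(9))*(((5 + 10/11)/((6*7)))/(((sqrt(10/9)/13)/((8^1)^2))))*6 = 24676704*sqrt(10)/11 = 7094053.62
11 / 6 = 1.83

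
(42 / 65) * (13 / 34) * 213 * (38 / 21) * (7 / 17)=56658 / 1445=39.21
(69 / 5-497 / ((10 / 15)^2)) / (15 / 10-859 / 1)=22089 / 17150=1.29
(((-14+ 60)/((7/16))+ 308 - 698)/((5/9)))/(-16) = 8973/280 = 32.05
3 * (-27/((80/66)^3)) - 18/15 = -2987697/64000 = -46.68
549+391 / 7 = 4234 / 7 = 604.86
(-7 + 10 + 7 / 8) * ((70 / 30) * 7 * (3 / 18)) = 1519 / 144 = 10.55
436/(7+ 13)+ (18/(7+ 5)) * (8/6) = 23.80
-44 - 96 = -140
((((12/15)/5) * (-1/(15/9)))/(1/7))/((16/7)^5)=-352947/32768000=-0.01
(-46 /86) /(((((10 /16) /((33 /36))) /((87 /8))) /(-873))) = 6405201 /860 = 7447.91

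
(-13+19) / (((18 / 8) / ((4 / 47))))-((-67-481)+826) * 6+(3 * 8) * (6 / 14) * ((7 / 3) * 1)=-231772 / 141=-1643.77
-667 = -667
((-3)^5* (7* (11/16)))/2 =-584.72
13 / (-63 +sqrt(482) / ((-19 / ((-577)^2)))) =22743 / 4109669780381 - 6325651 *sqrt(482) / 4109669780381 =-0.00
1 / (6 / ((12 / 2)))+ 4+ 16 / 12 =19 / 3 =6.33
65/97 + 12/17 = 2269/1649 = 1.38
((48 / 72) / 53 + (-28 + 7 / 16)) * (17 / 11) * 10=-5957395 / 13992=-425.77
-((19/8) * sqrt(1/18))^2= -361/1152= -0.31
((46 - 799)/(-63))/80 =0.15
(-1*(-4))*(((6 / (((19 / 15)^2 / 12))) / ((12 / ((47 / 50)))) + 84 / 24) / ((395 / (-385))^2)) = 60060770 / 2253001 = 26.66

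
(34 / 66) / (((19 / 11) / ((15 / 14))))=85 / 266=0.32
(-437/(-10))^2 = 190969/100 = 1909.69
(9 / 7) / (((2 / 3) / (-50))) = -675 / 7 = -96.43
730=730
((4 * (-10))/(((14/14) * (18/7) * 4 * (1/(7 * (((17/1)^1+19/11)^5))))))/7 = -8957735.01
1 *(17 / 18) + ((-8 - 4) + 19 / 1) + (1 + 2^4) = 449 / 18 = 24.94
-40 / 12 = -10 / 3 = -3.33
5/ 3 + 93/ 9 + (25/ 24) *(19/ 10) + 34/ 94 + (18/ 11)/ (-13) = 4585871/ 322608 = 14.21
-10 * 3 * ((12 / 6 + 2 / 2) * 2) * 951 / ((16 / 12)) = -128385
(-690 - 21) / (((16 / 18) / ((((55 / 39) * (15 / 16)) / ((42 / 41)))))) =-24049575 / 23296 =-1032.35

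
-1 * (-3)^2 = -9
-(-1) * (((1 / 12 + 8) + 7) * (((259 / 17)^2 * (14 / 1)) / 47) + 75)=1117.87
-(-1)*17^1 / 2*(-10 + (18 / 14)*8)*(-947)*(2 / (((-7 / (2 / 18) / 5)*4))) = 91.26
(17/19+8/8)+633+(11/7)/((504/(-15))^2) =2383268009/3753792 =634.90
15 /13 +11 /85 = 1418 /1105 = 1.28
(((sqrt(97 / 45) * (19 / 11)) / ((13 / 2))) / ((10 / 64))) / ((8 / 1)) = 152 * sqrt(485) / 10725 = 0.31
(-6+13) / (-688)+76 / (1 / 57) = 2980409 / 688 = 4331.99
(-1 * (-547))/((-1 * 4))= -547/4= -136.75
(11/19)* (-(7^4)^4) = -365562236265611/19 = -19240117698190.05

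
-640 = -640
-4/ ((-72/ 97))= 5.39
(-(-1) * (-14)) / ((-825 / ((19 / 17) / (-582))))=-133 / 4081275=-0.00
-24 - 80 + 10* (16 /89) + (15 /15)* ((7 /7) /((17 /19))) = -152941 /1513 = -101.08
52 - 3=49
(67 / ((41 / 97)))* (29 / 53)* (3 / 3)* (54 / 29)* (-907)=-318308022 / 2173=-146483.21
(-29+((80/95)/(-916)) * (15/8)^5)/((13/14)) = -7240924201/231682048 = -31.25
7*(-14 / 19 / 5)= -98 / 95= -1.03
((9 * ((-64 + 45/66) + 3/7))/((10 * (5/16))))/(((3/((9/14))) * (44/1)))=-52299/59290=-0.88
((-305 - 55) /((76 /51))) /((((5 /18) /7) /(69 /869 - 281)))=28236872160 /16511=1710185.46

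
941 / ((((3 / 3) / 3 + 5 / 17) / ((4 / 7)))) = 47991 / 56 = 856.98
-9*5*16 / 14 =-51.43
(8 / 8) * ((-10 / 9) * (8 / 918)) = -40 / 4131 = -0.01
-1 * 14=-14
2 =2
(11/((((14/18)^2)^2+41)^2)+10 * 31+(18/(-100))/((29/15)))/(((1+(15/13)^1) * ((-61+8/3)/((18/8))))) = -1161826975168753491/209339007606568000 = -5.55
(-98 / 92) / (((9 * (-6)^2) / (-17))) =0.06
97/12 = 8.08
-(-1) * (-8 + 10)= 2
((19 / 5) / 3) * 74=1406 / 15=93.73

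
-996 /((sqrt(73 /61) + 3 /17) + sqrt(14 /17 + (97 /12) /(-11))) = -68168232 /(12078 + 61 * sqrt(111639) + 1122 * sqrt(4453)) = -635.12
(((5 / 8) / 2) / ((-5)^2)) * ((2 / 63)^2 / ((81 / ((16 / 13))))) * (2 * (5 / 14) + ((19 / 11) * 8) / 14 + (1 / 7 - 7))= -1588 / 1609052445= -0.00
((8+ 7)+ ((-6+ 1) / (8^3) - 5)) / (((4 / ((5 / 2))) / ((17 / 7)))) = 434775 / 28672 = 15.16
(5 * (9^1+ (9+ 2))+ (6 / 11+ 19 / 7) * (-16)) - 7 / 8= 28933 / 616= 46.97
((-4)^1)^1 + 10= 6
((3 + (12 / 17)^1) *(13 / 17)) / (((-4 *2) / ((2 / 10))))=-819 / 11560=-0.07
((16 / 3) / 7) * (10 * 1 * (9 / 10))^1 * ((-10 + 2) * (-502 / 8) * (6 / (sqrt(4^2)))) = 36144 / 7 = 5163.43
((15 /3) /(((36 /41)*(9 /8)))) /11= 0.46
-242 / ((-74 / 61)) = 7381 / 37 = 199.49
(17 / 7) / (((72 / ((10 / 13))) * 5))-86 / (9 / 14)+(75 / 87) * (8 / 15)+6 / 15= -63136247 / 475020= -132.91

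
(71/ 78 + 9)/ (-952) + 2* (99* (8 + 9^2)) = 17621.99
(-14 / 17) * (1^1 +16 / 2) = -126 / 17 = -7.41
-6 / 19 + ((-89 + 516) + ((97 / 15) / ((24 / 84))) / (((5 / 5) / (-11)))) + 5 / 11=1117139 / 6270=178.17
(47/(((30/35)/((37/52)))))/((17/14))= 85211/2652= 32.13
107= 107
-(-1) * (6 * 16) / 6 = 16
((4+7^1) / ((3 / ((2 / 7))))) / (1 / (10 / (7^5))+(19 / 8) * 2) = 440 / 707889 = 0.00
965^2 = 931225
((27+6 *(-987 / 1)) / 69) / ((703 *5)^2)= -393 / 56834035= -0.00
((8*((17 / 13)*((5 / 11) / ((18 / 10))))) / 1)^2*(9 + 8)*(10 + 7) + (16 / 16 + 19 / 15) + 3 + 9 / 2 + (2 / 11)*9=33597276259 / 16563690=2028.37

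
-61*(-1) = 61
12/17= 0.71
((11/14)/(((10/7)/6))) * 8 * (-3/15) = -132/25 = -5.28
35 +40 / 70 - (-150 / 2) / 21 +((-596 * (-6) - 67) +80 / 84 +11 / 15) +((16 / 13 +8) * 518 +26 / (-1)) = 3778942 / 455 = 8305.37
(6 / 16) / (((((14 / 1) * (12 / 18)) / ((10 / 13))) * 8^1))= 0.00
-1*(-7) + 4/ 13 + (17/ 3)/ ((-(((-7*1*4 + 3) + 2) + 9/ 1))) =4211/ 546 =7.71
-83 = -83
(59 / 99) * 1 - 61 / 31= -1.37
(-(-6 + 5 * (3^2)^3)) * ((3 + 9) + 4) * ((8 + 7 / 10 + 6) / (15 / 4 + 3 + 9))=-271712 / 5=-54342.40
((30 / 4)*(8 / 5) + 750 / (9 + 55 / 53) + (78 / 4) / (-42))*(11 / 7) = 504757 / 3724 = 135.54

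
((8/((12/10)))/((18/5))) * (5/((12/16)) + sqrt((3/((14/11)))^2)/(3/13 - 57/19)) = 10.77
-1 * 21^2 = -441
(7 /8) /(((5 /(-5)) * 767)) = -7 /6136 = -0.00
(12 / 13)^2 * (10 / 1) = 1440 / 169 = 8.52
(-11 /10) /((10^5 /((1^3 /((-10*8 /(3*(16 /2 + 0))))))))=33 /10000000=0.00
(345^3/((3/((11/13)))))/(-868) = -150566625/11284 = -13343.37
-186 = -186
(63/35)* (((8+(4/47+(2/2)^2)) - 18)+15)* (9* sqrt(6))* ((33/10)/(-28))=-382239* sqrt(6)/32900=-28.46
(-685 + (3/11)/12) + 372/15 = -145239/220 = -660.18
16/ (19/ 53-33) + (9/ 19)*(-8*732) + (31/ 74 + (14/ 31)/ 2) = -104575247339/ 37701890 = -2773.74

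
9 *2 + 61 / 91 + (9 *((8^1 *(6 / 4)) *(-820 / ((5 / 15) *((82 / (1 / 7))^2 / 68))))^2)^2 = 23638868676596667877 / 211769347901293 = 111625.54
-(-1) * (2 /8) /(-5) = -1 /20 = -0.05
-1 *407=-407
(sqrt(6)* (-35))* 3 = -105* sqrt(6) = -257.20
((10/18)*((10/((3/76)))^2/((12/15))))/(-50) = -72200/81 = -891.36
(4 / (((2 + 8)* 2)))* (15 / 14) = 3 / 14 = 0.21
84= 84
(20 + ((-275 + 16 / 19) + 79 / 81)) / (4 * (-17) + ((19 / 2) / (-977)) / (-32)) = 24363910144 / 6543651015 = 3.72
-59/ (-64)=59/ 64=0.92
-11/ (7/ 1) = -11/ 7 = -1.57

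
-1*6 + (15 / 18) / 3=-103 / 18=-5.72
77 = 77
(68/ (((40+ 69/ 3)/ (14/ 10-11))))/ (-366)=544/ 19215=0.03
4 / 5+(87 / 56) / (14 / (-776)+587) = 12796139 / 15942430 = 0.80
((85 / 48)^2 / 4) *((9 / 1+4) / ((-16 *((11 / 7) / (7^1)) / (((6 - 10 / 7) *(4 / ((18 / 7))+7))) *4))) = -4602325 / 165888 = -27.74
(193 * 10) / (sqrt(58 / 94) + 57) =2585235 / 76337 - 965 * sqrt(1363) / 76337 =33.40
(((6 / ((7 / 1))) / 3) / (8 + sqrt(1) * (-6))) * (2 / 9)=2 / 63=0.03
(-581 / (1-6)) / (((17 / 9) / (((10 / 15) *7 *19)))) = 5454.56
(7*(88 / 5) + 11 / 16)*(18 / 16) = 89199 / 640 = 139.37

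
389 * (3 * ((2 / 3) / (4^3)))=389 / 32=12.16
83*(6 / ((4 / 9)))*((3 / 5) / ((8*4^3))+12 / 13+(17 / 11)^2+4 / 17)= 544301750943 / 136913920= 3975.50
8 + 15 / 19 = 167 / 19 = 8.79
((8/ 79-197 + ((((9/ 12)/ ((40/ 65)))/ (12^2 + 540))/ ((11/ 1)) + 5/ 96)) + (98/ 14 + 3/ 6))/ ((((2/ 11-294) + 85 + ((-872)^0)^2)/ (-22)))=-13205490683/ 658806912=-20.04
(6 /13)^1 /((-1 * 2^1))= -3 /13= -0.23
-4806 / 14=-2403 / 7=-343.29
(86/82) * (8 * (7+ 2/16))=2451/41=59.78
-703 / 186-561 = -105049 / 186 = -564.78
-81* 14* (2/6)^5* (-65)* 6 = 1820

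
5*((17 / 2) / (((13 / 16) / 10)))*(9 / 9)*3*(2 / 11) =285.31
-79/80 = -0.99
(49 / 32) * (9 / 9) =49 / 32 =1.53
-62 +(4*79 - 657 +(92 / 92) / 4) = -1611 / 4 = -402.75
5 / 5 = 1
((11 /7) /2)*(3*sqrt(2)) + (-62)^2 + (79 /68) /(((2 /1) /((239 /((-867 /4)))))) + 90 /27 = 33*sqrt(2) /14 + 113392811 /29478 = 3850.03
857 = 857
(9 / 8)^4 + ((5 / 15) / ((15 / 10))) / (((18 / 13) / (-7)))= 158705 / 331776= 0.48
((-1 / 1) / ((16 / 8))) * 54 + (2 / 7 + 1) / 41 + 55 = 8045 / 287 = 28.03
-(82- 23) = -59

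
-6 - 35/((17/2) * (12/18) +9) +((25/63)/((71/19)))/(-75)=-4952447/590436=-8.39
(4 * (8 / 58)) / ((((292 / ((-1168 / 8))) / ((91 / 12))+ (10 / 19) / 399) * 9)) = -262808 / 1124997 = -0.23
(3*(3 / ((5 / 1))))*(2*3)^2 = 324 / 5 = 64.80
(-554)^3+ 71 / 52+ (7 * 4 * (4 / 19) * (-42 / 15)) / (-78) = -2519866273109 / 14820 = -170031462.42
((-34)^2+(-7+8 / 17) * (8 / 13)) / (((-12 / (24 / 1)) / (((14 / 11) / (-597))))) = 7128464 / 1451307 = 4.91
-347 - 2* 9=-365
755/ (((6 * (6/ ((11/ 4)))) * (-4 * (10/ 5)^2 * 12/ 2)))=-8305/ 13824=-0.60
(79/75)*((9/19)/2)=237/950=0.25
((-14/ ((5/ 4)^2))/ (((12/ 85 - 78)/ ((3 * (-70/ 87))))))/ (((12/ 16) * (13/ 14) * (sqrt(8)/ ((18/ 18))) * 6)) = -186592 * sqrt(2)/ 11227437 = -0.02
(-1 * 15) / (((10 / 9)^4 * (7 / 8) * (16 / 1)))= -19683 / 28000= -0.70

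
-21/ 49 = -3/ 7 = -0.43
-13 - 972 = -985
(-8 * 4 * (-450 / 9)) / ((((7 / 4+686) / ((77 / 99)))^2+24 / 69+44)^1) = 588800 / 287754807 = 0.00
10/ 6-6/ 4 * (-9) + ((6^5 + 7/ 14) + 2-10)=23351/ 3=7783.67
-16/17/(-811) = 16/13787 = 0.00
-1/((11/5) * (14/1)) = -5/154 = -0.03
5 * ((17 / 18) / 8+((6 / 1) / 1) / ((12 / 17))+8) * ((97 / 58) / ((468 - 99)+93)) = 1160605 / 3858624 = 0.30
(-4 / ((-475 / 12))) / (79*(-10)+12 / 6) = -12 / 93575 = -0.00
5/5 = 1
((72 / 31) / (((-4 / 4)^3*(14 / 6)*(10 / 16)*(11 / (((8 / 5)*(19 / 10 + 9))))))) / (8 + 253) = -83712 / 8652875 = -0.01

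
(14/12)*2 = 7/3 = 2.33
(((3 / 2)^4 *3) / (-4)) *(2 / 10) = -243 / 320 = -0.76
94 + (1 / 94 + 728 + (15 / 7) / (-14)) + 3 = 1899647 / 2303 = 824.86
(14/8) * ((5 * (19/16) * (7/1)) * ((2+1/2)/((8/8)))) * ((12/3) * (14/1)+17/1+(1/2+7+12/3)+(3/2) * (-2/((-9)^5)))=77422634975/5038848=15365.15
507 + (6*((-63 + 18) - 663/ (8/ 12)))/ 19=3396/ 19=178.74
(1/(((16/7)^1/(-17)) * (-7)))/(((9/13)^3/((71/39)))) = 203983/34992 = 5.83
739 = 739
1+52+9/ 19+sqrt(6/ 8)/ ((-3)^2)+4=sqrt(3)/ 18+1092/ 19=57.57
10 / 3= 3.33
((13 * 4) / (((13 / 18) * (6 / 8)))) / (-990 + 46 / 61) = -732 / 7543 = -0.10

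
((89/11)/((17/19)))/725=1691/135575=0.01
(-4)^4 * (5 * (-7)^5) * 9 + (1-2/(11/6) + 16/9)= -19168047193/99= -193616638.31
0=0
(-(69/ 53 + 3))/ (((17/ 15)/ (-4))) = 13680/ 901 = 15.18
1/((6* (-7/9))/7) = -3/2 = -1.50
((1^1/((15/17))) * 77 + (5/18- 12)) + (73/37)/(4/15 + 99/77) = 41694619/542790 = 76.82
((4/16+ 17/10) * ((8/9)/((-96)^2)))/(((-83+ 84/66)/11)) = -1573/62138880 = -0.00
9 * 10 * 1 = 90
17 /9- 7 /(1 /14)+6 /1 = -811 /9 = -90.11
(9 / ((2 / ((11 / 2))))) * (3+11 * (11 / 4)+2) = 13959 / 16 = 872.44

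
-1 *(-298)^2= -88804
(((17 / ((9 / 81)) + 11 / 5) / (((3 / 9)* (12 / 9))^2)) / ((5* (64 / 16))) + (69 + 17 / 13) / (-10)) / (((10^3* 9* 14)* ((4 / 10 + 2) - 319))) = -83861 / 103718160000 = -0.00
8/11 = 0.73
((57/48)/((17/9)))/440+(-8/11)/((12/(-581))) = 12643073/359040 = 35.21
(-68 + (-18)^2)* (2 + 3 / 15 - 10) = -9984 / 5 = -1996.80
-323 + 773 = 450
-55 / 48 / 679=-55 / 32592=-0.00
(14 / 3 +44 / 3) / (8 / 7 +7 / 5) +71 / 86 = 193537 / 22962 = 8.43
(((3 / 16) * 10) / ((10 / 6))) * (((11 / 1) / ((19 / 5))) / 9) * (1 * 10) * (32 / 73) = 2200 / 1387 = 1.59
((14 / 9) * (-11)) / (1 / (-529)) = 81466 / 9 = 9051.78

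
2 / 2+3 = 4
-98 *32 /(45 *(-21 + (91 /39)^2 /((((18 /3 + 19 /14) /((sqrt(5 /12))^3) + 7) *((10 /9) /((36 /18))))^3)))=1822567286788416 *sqrt(15) /19644213384304337743 + 8799982860101780056864 /2651968806881085595305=3.32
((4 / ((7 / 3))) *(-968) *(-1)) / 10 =5808 / 35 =165.94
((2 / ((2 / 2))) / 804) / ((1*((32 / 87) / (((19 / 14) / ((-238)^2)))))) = 551 / 3400452608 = 0.00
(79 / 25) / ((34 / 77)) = 6083 / 850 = 7.16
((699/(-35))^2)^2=238730937201/1500625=159087.67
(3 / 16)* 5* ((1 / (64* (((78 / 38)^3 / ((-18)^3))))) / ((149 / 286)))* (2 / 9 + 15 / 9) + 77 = 66373483 / 1611584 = 41.19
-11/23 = -0.48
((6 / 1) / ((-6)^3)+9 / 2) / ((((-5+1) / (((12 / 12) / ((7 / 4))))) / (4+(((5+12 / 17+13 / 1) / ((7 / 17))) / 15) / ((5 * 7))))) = -57569 / 22050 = -2.61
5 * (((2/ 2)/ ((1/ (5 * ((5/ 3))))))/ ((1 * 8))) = 125/ 24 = 5.21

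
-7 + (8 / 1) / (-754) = -2643 / 377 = -7.01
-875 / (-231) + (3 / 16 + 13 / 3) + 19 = 14419 / 528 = 27.31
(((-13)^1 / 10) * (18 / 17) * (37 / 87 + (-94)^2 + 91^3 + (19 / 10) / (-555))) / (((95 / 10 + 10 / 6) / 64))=-918848545422912 / 152768375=-6014651.56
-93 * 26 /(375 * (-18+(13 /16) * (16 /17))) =13702 /36625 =0.37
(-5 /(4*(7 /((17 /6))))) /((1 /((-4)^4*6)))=-5440 /7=-777.14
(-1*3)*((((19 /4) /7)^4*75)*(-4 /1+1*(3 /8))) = 850344525 /4917248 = 172.93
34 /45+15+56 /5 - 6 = 20.96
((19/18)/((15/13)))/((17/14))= 1729/2295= 0.75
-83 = -83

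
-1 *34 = -34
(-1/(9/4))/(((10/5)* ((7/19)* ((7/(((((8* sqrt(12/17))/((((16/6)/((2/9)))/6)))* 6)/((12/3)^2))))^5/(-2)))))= 18468* sqrt(51)/578009537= 0.00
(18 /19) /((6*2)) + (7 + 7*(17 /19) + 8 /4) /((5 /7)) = 21.45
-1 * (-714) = 714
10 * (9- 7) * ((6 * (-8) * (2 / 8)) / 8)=-30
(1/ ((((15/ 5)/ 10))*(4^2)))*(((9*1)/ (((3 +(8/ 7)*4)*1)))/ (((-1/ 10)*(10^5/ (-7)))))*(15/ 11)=441/ 1865600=0.00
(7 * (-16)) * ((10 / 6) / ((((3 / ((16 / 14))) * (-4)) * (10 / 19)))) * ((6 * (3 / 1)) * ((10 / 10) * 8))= 4864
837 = 837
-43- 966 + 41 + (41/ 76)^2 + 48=-5312239/ 5776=-919.71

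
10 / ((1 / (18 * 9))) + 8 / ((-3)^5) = 393652 / 243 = 1619.97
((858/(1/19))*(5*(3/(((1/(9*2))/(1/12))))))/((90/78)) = 317889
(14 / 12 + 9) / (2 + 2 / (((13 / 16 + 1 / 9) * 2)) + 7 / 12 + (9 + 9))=16226 / 34579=0.47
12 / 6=2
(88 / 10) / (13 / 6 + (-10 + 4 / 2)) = -264 / 175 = -1.51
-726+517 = -209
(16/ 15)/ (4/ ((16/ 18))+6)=0.10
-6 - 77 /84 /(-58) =-5.98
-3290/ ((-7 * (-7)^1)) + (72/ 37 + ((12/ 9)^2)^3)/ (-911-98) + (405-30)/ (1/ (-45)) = -3227654129695/ 190510299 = -16942.15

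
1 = 1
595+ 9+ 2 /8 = 2417 /4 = 604.25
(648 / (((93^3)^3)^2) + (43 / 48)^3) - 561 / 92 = -1694297442603339193670208382231004697545 / 314989327389670958389424540114072236032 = -5.38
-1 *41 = -41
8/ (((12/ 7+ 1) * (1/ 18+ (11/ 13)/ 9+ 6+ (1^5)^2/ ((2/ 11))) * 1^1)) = 6552/ 25897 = 0.25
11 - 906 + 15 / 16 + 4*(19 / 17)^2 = -4111041 / 4624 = -889.07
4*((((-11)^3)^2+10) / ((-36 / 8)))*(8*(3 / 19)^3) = -340141632 / 6859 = -49590.56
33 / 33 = 1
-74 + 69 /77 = -5629 /77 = -73.10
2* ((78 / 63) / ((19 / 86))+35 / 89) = 425938 / 35511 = 11.99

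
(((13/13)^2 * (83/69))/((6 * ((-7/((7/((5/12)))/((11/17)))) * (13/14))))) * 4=-3.20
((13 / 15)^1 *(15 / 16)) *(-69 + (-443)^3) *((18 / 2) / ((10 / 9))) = -11443263741 / 20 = -572163187.05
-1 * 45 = -45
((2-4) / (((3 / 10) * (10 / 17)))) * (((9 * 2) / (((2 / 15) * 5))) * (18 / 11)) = -5508 / 11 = -500.73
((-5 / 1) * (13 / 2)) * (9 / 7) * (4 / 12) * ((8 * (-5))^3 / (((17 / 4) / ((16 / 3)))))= 133120000 / 119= 1118655.46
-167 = -167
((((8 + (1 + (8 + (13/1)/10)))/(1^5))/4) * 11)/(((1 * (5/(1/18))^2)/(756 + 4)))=4.72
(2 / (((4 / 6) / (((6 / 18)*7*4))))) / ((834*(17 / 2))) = 0.00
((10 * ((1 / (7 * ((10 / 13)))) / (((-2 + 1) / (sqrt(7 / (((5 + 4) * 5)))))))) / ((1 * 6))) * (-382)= 2483 * sqrt(35) / 315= 46.63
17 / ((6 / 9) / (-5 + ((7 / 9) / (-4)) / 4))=-12359 / 96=-128.74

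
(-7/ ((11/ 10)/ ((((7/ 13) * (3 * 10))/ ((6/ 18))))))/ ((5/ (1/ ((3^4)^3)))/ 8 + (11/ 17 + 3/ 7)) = -41983200/ 45217803917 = -0.00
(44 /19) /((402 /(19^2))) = 418 /201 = 2.08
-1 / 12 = -0.08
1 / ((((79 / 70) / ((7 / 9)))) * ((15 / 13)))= 1274 / 2133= 0.60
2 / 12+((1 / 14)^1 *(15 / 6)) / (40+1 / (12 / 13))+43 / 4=452261 / 41412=10.92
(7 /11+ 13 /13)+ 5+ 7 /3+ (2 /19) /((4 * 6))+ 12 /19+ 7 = 41647 /2508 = 16.61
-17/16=-1.06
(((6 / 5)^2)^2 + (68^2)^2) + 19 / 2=26726734467 / 1250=21381387.57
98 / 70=7 / 5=1.40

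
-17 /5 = -3.40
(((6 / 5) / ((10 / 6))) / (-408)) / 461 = -0.00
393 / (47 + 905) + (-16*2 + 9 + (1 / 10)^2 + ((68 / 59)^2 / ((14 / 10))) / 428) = -200120648379 / 8864714600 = -22.57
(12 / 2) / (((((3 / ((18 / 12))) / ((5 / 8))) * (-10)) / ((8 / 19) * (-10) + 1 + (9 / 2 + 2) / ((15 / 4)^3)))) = 197971 / 342000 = 0.58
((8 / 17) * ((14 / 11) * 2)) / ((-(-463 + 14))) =224 / 83963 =0.00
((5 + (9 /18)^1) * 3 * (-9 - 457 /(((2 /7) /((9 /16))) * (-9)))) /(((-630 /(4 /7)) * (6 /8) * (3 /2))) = -32021 /26460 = -1.21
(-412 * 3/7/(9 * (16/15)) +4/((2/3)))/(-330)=347/9240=0.04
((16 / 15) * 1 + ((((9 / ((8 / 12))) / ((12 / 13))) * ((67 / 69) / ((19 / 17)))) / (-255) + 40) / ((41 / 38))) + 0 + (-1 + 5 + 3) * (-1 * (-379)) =152262079 / 56580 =2691.09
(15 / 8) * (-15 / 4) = -225 / 32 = -7.03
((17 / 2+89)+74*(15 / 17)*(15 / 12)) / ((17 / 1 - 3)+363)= 105 / 221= 0.48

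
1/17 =0.06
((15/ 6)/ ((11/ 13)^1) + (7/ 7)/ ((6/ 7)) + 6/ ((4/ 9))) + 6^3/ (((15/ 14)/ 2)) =138871/ 330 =420.82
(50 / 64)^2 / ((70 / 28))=125 / 512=0.24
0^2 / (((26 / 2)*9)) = 0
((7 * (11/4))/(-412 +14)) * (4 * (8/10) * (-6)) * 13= 12012/995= 12.07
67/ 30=2.23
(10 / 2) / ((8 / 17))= 85 / 8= 10.62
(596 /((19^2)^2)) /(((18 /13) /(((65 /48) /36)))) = 125905 /1013376096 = 0.00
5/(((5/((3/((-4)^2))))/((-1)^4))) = 3/16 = 0.19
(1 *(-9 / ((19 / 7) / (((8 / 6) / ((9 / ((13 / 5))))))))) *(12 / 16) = -91 / 95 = -0.96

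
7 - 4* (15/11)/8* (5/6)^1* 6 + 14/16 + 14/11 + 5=945/88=10.74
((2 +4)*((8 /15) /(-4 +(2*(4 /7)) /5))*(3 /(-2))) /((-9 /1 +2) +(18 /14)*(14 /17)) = -238 /1111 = -0.21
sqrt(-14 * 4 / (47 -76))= 2 * sqrt(406) / 29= 1.39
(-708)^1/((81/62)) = -14632/27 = -541.93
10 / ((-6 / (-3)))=5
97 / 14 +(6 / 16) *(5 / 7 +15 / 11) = 1187 / 154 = 7.71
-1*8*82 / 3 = -656 / 3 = -218.67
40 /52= 10 /13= 0.77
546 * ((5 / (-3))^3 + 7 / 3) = -11284 / 9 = -1253.78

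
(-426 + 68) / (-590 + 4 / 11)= 1969 / 3243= 0.61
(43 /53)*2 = 86 /53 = 1.62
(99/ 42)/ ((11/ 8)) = 12/ 7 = 1.71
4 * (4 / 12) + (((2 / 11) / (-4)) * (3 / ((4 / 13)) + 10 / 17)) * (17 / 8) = 707 / 2112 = 0.33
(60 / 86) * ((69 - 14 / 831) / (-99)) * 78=-14904500 / 393063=-37.92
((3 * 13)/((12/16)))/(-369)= -52/369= -0.14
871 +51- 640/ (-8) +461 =1463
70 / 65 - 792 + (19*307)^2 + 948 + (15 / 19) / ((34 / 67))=285733952019 / 8398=34024047.63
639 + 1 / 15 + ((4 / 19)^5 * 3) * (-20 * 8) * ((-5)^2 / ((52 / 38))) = 16148182378 / 25412595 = 635.44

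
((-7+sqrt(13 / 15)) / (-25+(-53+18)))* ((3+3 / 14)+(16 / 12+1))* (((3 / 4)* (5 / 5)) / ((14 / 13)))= 3029 / 6720 -3029* sqrt(195) / 705600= 0.39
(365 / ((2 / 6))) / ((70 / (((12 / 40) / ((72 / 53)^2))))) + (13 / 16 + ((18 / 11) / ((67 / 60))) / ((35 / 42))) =303924689 / 59431680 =5.11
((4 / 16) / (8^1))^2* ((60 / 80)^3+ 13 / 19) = 1345 / 1245184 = 0.00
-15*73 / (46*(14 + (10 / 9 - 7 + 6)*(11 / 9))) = -17739 / 10534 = -1.68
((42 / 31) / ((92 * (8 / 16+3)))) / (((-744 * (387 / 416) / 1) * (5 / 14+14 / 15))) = -3640 / 772698777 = -0.00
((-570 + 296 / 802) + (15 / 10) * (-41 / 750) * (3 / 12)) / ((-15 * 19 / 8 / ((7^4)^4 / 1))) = 15182811315750294054041 / 28571250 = 531401717311993.49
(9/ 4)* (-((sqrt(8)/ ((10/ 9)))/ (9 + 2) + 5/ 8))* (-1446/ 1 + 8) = 58239* sqrt(2)/ 110 + 32355/ 16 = 2770.94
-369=-369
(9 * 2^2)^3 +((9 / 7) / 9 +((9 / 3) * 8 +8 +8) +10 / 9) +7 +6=46710.25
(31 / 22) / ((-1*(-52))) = 31 / 1144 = 0.03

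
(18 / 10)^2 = 81 / 25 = 3.24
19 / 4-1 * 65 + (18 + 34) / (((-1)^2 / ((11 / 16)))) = -49 / 2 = -24.50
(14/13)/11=14/143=0.10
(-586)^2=343396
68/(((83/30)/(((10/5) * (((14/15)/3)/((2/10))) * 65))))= 1237600/249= 4970.28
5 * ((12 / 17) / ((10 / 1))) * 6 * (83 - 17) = 2376 / 17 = 139.76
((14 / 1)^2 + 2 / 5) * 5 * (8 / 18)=3928 / 9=436.44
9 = 9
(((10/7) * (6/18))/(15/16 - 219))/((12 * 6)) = -20/659421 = -0.00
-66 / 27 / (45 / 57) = -418 / 135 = -3.10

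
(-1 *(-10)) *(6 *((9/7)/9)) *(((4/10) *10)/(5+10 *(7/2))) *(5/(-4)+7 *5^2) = 2085/14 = 148.93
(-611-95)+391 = -315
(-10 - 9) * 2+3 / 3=-37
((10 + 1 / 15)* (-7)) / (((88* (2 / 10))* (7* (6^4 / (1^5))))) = -151 / 342144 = -0.00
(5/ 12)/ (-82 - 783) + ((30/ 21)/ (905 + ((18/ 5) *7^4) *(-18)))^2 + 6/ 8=11401261158921761/ 15211451261714631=0.75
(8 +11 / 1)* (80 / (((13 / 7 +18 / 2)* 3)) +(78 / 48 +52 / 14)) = 24883 / 168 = 148.11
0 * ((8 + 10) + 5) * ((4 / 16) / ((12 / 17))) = 0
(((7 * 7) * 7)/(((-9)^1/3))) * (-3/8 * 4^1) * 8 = 1372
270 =270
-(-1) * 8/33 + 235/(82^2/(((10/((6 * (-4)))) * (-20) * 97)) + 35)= 19646251/3466551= 5.67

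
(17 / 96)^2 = 289 / 9216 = 0.03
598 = 598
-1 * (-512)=512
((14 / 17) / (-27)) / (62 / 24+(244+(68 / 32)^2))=-896 / 7376283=-0.00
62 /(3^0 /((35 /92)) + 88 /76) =20615 /1259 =16.37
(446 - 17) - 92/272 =29149/68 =428.66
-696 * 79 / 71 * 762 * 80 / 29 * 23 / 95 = -531668736 / 1349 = -394120.63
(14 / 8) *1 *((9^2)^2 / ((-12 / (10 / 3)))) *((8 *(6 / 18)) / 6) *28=-39690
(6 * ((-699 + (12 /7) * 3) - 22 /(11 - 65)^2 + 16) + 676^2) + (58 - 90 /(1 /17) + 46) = 767972263 /1701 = 451482.81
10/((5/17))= 34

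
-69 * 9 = -621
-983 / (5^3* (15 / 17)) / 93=-16711 / 174375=-0.10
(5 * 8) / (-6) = -20 / 3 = -6.67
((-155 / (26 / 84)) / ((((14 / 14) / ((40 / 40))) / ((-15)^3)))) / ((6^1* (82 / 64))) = 117180000 / 533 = 219849.91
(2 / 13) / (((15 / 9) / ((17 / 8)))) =51 / 260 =0.20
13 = 13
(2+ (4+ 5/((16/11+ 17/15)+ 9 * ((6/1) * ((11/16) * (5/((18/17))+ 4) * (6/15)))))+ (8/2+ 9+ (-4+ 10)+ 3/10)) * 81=3579099777/1743890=2052.37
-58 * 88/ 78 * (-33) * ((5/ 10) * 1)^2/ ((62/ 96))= 336864/ 403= 835.89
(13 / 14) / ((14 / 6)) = 39 / 98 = 0.40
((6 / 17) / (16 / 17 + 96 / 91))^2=74529 / 2383936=0.03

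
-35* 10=-350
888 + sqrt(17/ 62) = sqrt(1054)/ 62 + 888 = 888.52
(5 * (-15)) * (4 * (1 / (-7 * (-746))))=-150 / 2611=-0.06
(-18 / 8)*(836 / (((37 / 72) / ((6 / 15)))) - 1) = -1081791 / 740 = -1461.88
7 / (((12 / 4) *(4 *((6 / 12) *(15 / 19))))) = 133 / 90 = 1.48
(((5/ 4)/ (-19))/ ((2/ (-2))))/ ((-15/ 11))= -11/ 228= -0.05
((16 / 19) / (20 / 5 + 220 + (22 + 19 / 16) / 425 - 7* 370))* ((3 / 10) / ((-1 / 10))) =326400 / 305680151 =0.00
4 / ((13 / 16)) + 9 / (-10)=523 / 130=4.02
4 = 4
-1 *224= -224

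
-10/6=-5/3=-1.67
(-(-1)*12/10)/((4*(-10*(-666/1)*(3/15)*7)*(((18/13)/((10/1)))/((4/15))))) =13/209790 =0.00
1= 1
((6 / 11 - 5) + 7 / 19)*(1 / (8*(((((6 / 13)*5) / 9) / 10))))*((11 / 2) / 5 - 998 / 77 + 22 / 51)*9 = 3203392491 / 1563320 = 2049.10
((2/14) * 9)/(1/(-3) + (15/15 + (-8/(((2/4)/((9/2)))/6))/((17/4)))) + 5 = 179791/36050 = 4.99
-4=-4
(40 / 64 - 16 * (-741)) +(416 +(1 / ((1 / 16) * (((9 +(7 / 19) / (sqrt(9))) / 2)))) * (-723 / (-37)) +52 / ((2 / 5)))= 12471.17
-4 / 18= -0.22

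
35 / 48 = 0.73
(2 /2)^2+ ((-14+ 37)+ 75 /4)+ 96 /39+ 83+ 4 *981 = 210715 /52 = 4052.21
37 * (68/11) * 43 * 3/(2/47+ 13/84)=1281378672/8569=149536.55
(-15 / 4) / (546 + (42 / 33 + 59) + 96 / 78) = -2145 / 347492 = -0.01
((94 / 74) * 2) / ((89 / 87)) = 8178 / 3293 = 2.48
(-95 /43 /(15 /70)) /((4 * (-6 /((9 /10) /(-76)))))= -7 /1376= -0.01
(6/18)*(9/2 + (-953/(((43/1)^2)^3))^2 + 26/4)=146518646256629749540/39959630797262576401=3.67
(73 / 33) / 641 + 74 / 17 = 4.36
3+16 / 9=43 / 9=4.78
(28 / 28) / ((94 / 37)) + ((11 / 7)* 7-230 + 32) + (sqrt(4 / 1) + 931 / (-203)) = -515739 / 2726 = -189.19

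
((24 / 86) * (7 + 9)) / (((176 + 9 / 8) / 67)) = 102912 / 60931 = 1.69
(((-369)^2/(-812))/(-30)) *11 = 499257/8120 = 61.48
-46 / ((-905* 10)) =23 / 4525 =0.01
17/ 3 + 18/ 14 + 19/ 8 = 1567/ 168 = 9.33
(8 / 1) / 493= 8 / 493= 0.02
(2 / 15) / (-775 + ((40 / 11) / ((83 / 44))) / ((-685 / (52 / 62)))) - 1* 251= -1028557692857 / 4097836605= -251.00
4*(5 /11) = 1.82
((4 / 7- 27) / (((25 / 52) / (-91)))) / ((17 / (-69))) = -1725828 / 85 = -20303.86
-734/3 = -244.67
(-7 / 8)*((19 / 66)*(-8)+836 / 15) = -7714 / 165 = -46.75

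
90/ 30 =3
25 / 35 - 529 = -3698 / 7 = -528.29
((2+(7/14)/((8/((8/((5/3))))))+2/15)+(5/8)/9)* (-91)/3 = -81991/1080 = -75.92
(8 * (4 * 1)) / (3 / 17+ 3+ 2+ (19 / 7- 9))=-952 / 33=-28.85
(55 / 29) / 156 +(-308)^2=429164791 / 4524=94864.01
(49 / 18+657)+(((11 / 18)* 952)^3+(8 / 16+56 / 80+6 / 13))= 18661378632619 / 94770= 196912299.60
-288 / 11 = -26.18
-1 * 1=-1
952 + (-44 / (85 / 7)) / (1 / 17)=4452 / 5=890.40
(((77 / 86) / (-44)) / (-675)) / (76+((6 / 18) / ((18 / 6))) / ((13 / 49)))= 91 / 230677800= 0.00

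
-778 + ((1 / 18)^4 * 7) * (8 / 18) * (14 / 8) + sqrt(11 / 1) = -735041903 / 944784 + sqrt(11) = -774.68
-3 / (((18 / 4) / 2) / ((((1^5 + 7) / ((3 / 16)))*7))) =-3584 / 9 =-398.22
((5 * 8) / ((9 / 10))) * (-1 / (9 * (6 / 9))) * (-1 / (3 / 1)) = 200 / 81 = 2.47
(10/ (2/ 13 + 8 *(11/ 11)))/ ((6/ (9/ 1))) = 195/ 106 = 1.84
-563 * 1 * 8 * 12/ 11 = -54048/ 11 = -4913.45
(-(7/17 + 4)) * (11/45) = -55/51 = -1.08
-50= -50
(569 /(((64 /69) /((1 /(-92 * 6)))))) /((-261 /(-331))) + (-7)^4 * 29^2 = 269835024973 /133632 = 2019239.59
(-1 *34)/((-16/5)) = 85/8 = 10.62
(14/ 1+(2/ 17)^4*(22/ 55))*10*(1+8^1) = 105237036/ 83521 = 1260.01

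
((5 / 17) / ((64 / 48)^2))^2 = 2025 / 73984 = 0.03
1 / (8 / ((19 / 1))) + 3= 43 / 8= 5.38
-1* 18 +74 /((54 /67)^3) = 9711055 /78732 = 123.34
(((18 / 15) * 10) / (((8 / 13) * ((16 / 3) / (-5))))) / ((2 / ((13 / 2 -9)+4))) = -1755 / 128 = -13.71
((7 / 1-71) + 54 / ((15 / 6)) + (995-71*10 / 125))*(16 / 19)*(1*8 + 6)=5302752 / 475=11163.69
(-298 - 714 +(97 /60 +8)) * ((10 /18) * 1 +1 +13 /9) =-60143 /20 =-3007.15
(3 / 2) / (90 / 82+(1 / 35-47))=-1435 / 43886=-0.03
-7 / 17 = -0.41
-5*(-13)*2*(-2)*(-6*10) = 15600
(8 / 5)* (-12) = -96 / 5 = -19.20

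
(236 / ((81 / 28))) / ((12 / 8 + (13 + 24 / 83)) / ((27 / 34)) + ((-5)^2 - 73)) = -548464 / 197499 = -2.78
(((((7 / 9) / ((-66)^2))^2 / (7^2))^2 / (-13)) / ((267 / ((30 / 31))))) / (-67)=5 / 2838320159984762989041792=0.00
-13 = -13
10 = 10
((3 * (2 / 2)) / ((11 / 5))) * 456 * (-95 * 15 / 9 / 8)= -135375 / 11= -12306.82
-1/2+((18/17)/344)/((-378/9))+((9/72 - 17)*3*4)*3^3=-223838051/40936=-5468.00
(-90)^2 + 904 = 9004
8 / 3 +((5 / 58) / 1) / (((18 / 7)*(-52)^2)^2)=366399701237 / 137399887872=2.67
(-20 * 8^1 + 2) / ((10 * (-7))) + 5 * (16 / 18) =2111 / 315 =6.70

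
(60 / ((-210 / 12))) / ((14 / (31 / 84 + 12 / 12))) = -115 / 343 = -0.34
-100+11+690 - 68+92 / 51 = 27275 / 51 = 534.80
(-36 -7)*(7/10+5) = -2451/10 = -245.10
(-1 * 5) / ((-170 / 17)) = 1 / 2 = 0.50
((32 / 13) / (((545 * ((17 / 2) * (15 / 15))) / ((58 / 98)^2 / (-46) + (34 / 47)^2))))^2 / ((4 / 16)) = 64840173806752763904 / 215878293236906499009763225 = 0.00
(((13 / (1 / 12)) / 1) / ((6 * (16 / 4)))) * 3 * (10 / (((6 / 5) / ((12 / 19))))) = 1950 / 19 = 102.63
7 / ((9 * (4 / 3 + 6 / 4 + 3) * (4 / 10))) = 1 / 3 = 0.33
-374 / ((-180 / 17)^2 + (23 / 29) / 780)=-2444905320 / 732894647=-3.34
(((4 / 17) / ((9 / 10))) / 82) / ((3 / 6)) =40 / 6273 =0.01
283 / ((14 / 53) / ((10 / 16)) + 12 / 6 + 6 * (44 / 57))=1424905 / 35518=40.12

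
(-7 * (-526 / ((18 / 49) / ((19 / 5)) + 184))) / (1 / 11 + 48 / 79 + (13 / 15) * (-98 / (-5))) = 111708059925 / 98777018807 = 1.13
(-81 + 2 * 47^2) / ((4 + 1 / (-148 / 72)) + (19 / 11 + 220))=1765159 / 91673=19.25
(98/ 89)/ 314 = 0.00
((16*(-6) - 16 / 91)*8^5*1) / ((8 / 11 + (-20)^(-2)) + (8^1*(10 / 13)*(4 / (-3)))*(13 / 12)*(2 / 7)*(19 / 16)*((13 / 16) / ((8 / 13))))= 45426828902400 / 46877389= 969056.29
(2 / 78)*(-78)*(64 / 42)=-64 / 21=-3.05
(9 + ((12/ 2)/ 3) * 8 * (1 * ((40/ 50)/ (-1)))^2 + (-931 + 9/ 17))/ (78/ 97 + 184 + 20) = -12521827/ 2814350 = -4.45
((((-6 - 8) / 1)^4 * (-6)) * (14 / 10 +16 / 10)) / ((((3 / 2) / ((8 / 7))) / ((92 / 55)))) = -881273.02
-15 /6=-5 /2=-2.50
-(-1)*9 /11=9 /11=0.82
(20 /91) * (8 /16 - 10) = -190 /91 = -2.09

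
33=33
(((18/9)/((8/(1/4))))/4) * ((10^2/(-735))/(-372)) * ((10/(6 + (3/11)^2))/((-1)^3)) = -605/64308384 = -0.00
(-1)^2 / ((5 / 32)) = 32 / 5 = 6.40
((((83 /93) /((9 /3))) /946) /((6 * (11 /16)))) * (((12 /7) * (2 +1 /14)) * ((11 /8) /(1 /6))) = 4814 /2155461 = 0.00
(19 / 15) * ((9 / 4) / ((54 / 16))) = 38 / 45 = 0.84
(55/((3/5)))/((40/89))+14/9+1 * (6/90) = 74009/360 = 205.58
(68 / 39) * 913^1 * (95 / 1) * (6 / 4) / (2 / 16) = 23591920 / 13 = 1814763.08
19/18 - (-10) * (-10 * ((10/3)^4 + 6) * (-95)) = 199234171/162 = 1229840.56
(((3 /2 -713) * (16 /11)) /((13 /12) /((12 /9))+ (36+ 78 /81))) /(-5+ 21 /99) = 7376832 /1289201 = 5.72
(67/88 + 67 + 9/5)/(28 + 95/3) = 91821/78760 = 1.17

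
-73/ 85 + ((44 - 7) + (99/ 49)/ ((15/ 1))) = 151089/ 4165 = 36.28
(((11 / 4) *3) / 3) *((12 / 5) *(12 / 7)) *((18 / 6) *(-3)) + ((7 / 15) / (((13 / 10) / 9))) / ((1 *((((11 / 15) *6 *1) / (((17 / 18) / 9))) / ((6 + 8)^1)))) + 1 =-99.75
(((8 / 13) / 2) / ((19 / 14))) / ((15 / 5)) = 56 / 741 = 0.08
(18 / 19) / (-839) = -18 / 15941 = -0.00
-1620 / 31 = -52.26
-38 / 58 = -19 / 29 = -0.66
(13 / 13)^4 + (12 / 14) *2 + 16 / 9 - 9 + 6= 94 / 63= 1.49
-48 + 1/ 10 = -479/ 10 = -47.90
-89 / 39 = -2.28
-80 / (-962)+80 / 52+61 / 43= 4837 / 1591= 3.04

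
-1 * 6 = -6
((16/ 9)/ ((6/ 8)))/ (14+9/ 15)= 320/ 1971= 0.16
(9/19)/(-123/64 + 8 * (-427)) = -576/4156193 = -0.00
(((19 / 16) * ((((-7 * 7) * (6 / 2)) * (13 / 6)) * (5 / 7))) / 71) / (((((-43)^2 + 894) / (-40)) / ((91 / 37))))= 0.14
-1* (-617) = 617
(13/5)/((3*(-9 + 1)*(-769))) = 13/92280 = 0.00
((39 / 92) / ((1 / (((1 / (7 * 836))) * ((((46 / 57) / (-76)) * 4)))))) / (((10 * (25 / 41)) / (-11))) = 0.00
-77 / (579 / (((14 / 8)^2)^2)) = -184877 / 148224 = -1.25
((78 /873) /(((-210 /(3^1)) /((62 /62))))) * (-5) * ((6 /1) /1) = 0.04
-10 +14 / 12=-53 / 6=-8.83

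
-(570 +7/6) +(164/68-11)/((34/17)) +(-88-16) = -69305/102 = -679.46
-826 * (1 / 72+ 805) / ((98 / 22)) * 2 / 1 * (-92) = 1730367694 / 63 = 27466153.87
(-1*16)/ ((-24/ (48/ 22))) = 16/ 11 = 1.45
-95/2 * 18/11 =-855/11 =-77.73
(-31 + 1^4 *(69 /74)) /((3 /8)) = -8900 /111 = -80.18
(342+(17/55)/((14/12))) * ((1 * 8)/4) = 263544/385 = 684.53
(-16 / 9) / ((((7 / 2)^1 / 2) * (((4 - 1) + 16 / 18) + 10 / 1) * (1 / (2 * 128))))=-16384 / 875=-18.72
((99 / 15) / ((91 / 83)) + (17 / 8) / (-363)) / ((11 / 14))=7946321 / 1038180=7.65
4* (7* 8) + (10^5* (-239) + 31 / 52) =-1242788321 / 52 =-23899775.40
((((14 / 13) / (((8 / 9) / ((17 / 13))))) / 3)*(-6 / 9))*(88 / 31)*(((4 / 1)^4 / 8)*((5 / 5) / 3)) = -167552 / 15717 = -10.66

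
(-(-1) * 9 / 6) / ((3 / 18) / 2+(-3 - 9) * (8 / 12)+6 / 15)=-90 / 451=-0.20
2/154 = 1/77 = 0.01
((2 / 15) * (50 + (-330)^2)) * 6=87160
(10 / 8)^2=25 / 16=1.56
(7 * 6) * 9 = 378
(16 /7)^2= 256 /49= 5.22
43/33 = 1.30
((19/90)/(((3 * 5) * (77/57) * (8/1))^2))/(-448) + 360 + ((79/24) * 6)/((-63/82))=127864529401141/382491648000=334.29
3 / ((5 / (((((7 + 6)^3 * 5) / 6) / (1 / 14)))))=15379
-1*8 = -8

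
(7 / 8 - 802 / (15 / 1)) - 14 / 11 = -71101 / 1320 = -53.86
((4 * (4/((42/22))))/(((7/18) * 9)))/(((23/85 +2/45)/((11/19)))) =987360/224371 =4.40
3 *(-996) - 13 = -3001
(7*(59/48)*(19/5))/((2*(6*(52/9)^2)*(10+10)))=70623/17305600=0.00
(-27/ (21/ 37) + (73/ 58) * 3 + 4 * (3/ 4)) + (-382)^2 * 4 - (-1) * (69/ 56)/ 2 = 1895714105/ 3248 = 583655.82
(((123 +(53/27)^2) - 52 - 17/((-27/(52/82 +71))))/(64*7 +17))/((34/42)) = 0.32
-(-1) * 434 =434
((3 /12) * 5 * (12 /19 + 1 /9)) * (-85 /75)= -2159 /2052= -1.05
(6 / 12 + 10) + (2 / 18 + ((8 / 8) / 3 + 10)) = 377 / 18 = 20.94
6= 6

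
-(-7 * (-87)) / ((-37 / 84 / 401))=20513556 / 37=554420.43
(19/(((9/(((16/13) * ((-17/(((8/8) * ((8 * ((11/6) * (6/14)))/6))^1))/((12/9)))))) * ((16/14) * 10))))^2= 250493929/32718400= 7.66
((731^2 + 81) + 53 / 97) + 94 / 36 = 933141245 / 1746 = 534445.16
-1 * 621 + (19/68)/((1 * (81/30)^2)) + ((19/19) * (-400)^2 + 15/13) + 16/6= 25678013005/161109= 159382.86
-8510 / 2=-4255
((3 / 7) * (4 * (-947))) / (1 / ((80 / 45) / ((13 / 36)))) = -727296 / 91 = -7992.26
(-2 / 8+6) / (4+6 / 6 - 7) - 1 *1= -31 / 8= -3.88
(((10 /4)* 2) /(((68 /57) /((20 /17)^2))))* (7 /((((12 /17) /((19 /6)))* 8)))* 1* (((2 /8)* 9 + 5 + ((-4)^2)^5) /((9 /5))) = 736047186875 /55488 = 13264979.58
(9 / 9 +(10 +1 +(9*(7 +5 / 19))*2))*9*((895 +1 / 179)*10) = 39103080480 / 3401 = 11497524.40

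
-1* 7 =-7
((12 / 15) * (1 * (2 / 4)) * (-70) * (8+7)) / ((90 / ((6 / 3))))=-9.33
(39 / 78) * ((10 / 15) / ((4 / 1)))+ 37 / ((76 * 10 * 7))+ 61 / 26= 505513 / 207480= 2.44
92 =92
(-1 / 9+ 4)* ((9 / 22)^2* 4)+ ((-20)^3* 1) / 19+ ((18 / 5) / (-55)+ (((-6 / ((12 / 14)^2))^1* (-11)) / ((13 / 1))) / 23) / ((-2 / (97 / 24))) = -2073376201709 / 4949287200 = -418.92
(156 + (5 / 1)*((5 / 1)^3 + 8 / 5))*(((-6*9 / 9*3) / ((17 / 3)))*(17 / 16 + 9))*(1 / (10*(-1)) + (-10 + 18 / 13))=3885944139 / 17680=219793.22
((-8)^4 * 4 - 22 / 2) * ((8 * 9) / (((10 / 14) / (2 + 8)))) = 16503984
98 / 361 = 0.27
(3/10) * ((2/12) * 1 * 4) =0.20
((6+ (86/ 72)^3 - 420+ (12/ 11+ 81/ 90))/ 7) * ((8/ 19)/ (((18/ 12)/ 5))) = -1052875403/ 12798324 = -82.27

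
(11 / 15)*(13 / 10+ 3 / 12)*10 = 11.37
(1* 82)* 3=246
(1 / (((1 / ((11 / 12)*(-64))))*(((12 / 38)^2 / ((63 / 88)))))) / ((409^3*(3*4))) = -2527 / 4926090888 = -0.00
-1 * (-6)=6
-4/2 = -2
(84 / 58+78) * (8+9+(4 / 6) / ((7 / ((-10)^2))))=2107.27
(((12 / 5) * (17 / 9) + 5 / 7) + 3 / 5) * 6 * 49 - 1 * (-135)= 9271 / 5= 1854.20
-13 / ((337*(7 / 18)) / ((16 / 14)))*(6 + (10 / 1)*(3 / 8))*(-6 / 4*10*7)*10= 2737800 / 2359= 1160.58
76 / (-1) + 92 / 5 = -288 / 5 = -57.60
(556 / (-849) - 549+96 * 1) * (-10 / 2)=1925765 / 849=2268.27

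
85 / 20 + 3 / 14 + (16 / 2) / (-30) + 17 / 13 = 30059 / 5460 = 5.51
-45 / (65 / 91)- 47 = -110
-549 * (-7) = 3843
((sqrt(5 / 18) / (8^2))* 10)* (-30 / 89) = -25* sqrt(10) / 2848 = -0.03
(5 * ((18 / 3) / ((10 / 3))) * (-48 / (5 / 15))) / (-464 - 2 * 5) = 216 / 79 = 2.73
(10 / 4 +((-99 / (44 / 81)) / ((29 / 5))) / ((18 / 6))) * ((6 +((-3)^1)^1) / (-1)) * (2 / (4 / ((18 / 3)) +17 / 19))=158175 / 5162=30.64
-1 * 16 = -16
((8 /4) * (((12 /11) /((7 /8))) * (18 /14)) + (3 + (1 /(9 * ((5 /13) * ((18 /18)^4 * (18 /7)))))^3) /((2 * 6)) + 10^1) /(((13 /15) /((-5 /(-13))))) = 46253310727769 /7745518740960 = 5.97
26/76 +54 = 54.34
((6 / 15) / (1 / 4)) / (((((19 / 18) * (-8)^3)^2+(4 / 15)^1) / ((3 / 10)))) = 243 / 147865735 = 0.00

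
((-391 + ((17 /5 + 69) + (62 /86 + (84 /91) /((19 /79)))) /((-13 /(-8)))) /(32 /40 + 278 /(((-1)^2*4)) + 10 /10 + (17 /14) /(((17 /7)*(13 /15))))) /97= -2445747 /49621312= -0.05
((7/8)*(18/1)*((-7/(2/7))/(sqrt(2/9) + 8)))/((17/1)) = -3969/1394 + 1323*sqrt(2)/11152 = -2.68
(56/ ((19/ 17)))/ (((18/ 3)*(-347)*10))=-238/ 98895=-0.00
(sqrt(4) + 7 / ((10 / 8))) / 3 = 38 / 15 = 2.53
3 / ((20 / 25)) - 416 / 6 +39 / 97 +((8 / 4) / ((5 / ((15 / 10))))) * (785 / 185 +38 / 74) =-13421543 / 215340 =-62.33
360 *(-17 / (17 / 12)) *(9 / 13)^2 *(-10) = 3499200 / 169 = 20705.33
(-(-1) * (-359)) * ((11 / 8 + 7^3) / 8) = -989045 / 64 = -15453.83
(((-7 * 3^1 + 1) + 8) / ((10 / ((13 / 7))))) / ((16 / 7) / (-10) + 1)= -26 / 9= -2.89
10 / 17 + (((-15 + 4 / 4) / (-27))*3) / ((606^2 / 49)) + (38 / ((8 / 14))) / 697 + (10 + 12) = 13064035286 / 575917857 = 22.68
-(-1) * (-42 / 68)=-21 / 34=-0.62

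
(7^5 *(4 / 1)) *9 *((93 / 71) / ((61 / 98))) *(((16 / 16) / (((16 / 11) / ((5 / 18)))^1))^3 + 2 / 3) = 410816447888959 / 478973952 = 857701.02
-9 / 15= -3 / 5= -0.60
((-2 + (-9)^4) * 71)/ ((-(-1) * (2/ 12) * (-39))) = -931378/ 13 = -71644.46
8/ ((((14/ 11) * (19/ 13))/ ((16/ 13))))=704/ 133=5.29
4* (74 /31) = 296 /31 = 9.55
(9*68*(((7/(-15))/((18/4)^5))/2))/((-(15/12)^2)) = 121856/2460375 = 0.05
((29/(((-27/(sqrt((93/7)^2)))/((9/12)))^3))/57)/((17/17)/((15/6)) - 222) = 4319695/37432813824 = 0.00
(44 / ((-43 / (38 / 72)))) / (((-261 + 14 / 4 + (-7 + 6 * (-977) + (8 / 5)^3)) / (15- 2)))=679250 / 592342587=0.00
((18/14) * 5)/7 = 45/49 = 0.92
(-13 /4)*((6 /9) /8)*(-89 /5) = 1157 /240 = 4.82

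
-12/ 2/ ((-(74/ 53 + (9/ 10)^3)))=2.82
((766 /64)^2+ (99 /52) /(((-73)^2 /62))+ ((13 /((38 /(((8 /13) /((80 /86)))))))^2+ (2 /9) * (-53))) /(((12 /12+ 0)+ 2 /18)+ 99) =757980914738117 /576847521203200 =1.31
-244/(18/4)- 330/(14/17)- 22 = -30047/63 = -476.94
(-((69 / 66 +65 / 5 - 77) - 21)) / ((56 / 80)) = 9235 / 77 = 119.94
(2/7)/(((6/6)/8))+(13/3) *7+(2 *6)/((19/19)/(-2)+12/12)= 1189/21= 56.62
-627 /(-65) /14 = 627 /910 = 0.69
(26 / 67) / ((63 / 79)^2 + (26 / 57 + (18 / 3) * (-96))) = -711474 / 1054044067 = -0.00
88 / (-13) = -88 / 13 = -6.77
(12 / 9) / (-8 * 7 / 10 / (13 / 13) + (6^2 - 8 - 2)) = 10 / 153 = 0.07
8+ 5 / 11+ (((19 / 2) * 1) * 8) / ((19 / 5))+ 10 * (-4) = -127 / 11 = -11.55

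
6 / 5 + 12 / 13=138 / 65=2.12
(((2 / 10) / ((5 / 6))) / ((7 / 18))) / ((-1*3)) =-36 / 175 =-0.21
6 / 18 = 1 / 3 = 0.33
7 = 7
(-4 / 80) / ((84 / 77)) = -11 / 240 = -0.05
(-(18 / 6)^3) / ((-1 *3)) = 9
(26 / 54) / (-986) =-13 / 26622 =-0.00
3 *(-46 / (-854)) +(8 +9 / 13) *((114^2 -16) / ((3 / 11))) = 413696.06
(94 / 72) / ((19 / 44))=517 / 171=3.02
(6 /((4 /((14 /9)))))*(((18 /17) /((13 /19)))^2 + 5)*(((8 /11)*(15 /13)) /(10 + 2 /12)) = 606763920 /426040043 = 1.42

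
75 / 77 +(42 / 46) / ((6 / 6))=3342 / 1771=1.89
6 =6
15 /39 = 5 /13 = 0.38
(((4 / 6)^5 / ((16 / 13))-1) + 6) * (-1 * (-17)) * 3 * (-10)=-210970 / 81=-2604.57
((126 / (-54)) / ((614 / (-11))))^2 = 5929 / 3392964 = 0.00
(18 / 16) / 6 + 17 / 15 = 1.32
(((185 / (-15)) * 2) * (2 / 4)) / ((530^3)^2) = -37 / 66493083387000000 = -0.00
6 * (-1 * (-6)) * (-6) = -216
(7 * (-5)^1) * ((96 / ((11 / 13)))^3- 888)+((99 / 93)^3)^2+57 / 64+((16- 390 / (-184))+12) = -88822979968135929493955 / 1738825611932992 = -51082166.81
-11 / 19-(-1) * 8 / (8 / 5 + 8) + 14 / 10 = 943 / 570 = 1.65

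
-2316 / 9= -772 / 3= -257.33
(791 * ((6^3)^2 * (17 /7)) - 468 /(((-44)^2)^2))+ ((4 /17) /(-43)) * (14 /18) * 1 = 552516774941727281 /6164680896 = 89626176.00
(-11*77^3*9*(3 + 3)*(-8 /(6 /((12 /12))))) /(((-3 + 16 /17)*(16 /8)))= -439054308 /5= -87810861.60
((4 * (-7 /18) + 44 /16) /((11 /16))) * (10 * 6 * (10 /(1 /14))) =481600 /33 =14593.94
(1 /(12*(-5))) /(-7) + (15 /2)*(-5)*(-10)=375.00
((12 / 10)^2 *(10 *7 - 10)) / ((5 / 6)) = 2592 / 25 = 103.68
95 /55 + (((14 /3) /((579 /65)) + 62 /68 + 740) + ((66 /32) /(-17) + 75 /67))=259121304367 /348205968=744.16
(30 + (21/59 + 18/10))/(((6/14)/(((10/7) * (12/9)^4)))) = 539648/1593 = 338.76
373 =373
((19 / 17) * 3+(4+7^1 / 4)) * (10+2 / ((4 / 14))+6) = 14237 / 68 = 209.37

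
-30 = -30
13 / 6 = 2.17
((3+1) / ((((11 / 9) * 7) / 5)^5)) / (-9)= -82012500 / 2706784157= -0.03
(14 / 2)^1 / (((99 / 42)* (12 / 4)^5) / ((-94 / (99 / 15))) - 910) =-46060 / 6252427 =-0.01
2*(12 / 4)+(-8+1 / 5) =-9 / 5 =-1.80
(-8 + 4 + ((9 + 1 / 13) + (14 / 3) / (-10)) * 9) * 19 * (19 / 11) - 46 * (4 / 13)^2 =22377981 / 9295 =2407.53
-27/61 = -0.44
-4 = -4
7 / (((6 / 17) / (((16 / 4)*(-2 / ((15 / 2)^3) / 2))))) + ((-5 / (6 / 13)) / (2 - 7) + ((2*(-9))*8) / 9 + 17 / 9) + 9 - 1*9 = -245683 / 20250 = -12.13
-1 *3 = -3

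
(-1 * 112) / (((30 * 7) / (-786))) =2096 / 5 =419.20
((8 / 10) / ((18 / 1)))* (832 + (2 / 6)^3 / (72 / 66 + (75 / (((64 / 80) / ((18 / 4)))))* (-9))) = 15007254736 / 405845235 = 36.98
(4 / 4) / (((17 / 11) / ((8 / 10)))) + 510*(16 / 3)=231244 / 85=2720.52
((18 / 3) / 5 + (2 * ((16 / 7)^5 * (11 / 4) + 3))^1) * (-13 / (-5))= 382731596 / 420175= 910.89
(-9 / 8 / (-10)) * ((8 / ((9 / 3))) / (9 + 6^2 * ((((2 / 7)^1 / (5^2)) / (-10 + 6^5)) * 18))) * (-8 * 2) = -1087240 / 2038791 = -0.53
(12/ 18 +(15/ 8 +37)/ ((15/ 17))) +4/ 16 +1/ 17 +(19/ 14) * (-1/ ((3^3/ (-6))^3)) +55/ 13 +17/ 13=50.59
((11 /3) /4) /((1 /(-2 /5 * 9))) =-33 /10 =-3.30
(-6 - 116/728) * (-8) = 4484/91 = 49.27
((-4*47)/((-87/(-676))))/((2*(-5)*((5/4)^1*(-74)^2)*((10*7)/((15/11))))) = 31772/76424425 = 0.00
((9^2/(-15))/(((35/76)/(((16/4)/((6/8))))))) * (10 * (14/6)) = -7296/5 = -1459.20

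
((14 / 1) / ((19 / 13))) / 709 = 182 / 13471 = 0.01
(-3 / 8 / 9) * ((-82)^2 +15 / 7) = -47083 / 168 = -280.26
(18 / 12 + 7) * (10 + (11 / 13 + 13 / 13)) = 1309 / 13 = 100.69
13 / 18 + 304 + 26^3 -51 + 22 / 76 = 3048932 / 171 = 17830.01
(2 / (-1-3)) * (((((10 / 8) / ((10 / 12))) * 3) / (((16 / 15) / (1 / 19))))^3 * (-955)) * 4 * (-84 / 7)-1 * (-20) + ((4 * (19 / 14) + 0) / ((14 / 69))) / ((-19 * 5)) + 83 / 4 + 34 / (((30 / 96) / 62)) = 44982484872877 / 6883143680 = 6535.17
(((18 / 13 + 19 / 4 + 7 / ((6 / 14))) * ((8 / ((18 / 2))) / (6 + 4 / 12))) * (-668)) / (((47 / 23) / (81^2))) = -78514495560 / 11609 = -6763243.65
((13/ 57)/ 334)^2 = 169/ 362445444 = 0.00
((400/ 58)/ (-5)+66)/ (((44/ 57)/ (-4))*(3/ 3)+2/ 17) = -1815906/ 2117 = -857.77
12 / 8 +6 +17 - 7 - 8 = 19 / 2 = 9.50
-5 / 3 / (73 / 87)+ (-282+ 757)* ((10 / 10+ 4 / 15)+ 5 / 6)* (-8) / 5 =-116653 / 73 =-1597.99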